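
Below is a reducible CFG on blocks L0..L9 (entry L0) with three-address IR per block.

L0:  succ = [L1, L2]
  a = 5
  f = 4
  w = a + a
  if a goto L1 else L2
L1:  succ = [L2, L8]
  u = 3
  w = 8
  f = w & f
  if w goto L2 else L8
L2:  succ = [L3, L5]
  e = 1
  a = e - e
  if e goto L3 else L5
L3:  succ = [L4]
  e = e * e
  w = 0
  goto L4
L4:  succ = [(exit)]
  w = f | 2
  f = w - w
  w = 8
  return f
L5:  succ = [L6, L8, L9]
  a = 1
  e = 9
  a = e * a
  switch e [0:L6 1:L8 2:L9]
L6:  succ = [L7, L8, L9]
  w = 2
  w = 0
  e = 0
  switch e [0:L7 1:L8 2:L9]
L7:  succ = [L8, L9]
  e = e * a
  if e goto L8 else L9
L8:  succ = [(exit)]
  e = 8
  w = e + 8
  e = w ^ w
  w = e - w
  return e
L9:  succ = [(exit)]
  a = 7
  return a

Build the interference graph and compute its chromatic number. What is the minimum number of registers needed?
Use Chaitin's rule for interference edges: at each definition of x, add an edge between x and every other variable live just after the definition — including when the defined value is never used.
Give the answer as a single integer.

def/use:
  L0: {a,f,w} / ∅
  L1: {f,u,w} / {f}
  L2: {a,e} / ∅
  L3: {e,w} / {e}
  L4: {f,w} / {f}
  L5: {a,e} / ∅
  L6: {e,w} / ∅
  L7: {e} / {a,e}
  L8: {e,w} / ∅
  L9: {a} / ∅

Liveness:
  L0: in=∅ out={f}
  L1: in={f} out={f}
  L2: in={f} out={e,f}
  L3: in={e,f} out={f}
  L4: in={f} out=∅
  L5: in=∅ out={a}
  L6: in={a} out={a,e}
  L7: in={a,e} out=∅
  L8: in=∅ out=∅
  L9: in=∅ out=∅

Interfere edges:
  a: {e,f,w}
  e: {a,f,w}
  f: {a,e,u,w}
  u: {f}
  w: {a,e,f}

Chromatic number:
  clique {a,e,f,w} ⇒ need ≥ 4
  4-colouring: c0={f}  c1={a,u}  c2={e}  c3={w}
  χ = 4

Answer: 4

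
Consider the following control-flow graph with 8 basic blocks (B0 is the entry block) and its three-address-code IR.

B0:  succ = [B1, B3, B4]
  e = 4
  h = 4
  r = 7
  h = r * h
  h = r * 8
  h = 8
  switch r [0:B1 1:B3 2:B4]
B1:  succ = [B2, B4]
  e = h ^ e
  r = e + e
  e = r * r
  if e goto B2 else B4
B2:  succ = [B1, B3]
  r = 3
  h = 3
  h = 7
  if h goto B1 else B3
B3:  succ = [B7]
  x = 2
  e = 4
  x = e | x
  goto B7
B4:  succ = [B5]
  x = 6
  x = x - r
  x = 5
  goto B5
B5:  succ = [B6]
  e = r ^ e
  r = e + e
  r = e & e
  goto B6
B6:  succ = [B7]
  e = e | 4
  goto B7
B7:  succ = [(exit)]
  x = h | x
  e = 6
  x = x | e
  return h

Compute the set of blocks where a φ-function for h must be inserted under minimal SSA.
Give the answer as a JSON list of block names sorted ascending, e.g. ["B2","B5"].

Answer: ["B1", "B3", "B4", "B7"]

Working:
idom tree: B1←B0 B2←B1 B3←B0 B4←B0 B5←B4 B6←B5 B7←B0
Dom at joins:
  B1: preds {B0,B2}: {B0} ∩ {B0,B1,B2} = {B0}; idom=B0
  B3: preds {B0,B2}: {B0} ∩ {B0,B1,B2} = {B0}; idom=B0
  B4: preds {B0,B1}: {B0} ∩ {B0,B1} = {B0}; idom=B0
  B7: preds {B3,B6}: {B0,B3} ∩ {B0,B4,B5,B6} = {B0}; idom=B0

DF derivation:
  join B1 pred B0: · stop@B0
  join B1 pred B2: B2→B1 stop@B0
  join B3 pred B0: · stop@B0
  join B3 pred B2: B2→B1 stop@B0
  join B4 pred B0: · stop@B0
  join B4 pred B1: B1 stop@B0
  join B7 pred B3: B3 stop@B0
  join B7 pred B6: B6→B5→B4 stop@B0
  B0: DF=∅
  B1: DF={B1,B3,B4}
  B2: DF={B1,B3}
  B3: DF={B7}
  B4: DF={B7}
  B5: DF={B7}
  B6: DF={B7}
  B7: DF=∅

φ for h: defs {B0,B2}
  DF⁺ = {B1,B3,B4,B7}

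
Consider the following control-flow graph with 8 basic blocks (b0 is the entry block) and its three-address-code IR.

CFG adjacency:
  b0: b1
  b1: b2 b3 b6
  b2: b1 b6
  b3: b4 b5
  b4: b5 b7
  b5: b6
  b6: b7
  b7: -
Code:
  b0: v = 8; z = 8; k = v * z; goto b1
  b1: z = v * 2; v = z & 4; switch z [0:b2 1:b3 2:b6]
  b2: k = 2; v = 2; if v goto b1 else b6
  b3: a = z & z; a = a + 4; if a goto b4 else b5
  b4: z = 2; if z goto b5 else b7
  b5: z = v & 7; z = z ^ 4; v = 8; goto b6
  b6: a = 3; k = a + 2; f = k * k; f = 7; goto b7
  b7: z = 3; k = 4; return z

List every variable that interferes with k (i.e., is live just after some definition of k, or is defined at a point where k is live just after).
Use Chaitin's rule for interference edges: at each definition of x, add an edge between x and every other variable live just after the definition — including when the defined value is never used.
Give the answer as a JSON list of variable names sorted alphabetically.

Answer: ["v", "z"]

Analysis:
Block summaries:
  b0: def={k,v,z} ue=∅
  b1: def={v,z} ue={v}
  b2: def={k,v} ue=∅
  b3: def={a} ue={z}
  b4: def={z} ue=∅
  b5: def={v,z} ue={v}
  b6: def={a,f,k} ue=∅
  b7: def={k,z} ue=∅

Liveness:
  live b0: ∅→{v}
  live b1: {v}→{v,z}
  live b2: ∅→{v}
  live b3: {v,z}→{v}
  live b4: {v}→{v}
  live b5: {v}→∅
  live b6: ∅→∅
  live b7: ∅→∅

Interfere edges:
  a — {v}
  f — ∅
  k — {v,z}
  v — {a,k,z}
  z — {k,v}

N(k) = ["v", "z"]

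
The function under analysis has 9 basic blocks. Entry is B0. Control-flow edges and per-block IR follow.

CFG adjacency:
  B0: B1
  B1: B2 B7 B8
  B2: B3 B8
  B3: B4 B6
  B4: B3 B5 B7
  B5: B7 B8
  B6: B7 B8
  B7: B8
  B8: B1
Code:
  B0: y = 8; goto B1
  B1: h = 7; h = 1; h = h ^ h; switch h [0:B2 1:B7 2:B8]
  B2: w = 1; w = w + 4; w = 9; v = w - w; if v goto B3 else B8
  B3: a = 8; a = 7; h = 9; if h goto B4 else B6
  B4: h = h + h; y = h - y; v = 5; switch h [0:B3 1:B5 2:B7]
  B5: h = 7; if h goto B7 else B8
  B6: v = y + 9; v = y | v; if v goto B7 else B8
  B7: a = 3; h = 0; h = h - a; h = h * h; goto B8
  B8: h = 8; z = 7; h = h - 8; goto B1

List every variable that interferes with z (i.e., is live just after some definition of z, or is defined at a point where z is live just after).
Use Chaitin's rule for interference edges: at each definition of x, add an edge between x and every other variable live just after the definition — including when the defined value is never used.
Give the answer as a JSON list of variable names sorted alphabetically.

def/use:
  B0 def {y} use ∅
  B1 def {h} use ∅
  B2 def {v,w} use ∅
  B3 def {a,h} use ∅
  B4 def {h,v,y} use {h,y}
  B5 def {h} use ∅
  B6 def {v} use {y}
  B7 def {a,h} use ∅
  B8 def {h,z} use ∅

Liveness:
  live B0: ∅→{y}
  live B1: {y}→{y}
  live B2: {y}→{y}
  live B3: {y}→{h,y}
  live B4: {h,y}→{y}
  live B5: {y}→{y}
  live B6: {y}→{y}
  live B7: {y}→{y}
  live B8: {y}→{y}

Conflict graph:
  a — {h,y}
  h — {a,v,y,z}
  v — {h,y}
  w — {y}
  y — {a,h,v,w,z}
  z — {h,y}

N(z) = ["h", "y"]

Answer: ["h", "y"]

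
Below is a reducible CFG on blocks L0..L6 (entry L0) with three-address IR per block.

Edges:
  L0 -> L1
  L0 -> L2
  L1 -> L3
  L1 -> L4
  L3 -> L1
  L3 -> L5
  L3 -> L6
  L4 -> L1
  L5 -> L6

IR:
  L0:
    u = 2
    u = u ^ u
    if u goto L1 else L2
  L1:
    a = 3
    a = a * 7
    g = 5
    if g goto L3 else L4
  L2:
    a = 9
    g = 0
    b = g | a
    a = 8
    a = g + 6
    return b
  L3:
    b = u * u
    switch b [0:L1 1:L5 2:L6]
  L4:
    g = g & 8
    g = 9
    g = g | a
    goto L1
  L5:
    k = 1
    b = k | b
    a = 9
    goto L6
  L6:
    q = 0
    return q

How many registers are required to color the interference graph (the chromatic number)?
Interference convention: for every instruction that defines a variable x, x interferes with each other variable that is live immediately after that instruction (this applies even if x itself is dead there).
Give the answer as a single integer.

Per-block:
  L0: def={u} ue=∅
  L1: def={a,g} ue=∅
  L2: def={a,b,g} ue=∅
  L3: def={b} ue={u}
  L4: def={g} ue={a,g}
  L5: def={a,b,k} ue={b}
  L6: def={q} ue=∅

Liveness:
  L0: in=∅ out={u}
  L1: in={u} out={a,g,u}
  L2: in=∅ out=∅
  L3: in={u} out={b,u}
  L4: in={a,g,u} out={u}
  L5: in={b} out=∅
  L6: in=∅ out=∅

Interfere edges:
  a↔{b,g,u}
  b↔{a,g,k,u}
  g↔{a,b,u}
  k↔{b}
  q↔∅
  u↔{a,b,g}

Registers:
  lower bound: {a,b,g,u} mutually conflict ⇒ χ ≥ 4
  4-colouring: R0={b,q}  R1={a,k}  R2={g}  R3={u}
  χ = 4

Answer: 4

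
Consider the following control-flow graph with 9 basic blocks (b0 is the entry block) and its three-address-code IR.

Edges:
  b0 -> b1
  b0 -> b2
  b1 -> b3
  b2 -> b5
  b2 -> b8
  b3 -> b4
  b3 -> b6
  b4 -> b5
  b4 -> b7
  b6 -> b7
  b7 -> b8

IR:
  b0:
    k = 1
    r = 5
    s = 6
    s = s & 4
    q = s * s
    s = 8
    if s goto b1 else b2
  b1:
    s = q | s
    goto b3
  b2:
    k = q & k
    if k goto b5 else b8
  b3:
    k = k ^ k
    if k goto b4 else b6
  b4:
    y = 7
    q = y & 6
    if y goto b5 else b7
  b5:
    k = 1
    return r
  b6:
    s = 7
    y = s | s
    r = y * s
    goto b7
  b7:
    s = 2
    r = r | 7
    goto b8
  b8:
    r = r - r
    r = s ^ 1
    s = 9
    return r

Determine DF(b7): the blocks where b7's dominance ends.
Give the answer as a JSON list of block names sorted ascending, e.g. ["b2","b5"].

Answer: ["b8"]

Working:
idom tree: b1←b0 b2←b0 b3←b1 b4←b3 b5←b0 b6←b3 b7←b3 b8←b0
Join-block Dom:
  b5: preds {b2,b4}: {b0,b2} ∩ {b0,b1,b3,b4} = {b0}; idom=b0
  b7: preds {b4,b6}: {b0,b1,b3,b4} ∩ {b0,b1,b3,b6} = {b0,b1,b3}; idom=b3
  b8: preds {b2,b7}: {b0,b2} ∩ {b0,b1,b3,b7} = {b0}; idom=b0

Frontier:
  join b5 pred b2: b2 stop@b0
  join b5 pred b4: b4→b3→b1 stop@b0
  join b7 pred b4: b4 stop@b3
  join b7 pred b6: b6 stop@b3
  join b8 pred b2: b2 stop@b0
  join b8 pred b7: b7→b3→b1 stop@b0
  DF(b0)=∅
  DF(b1)={b5,b8}
  DF(b2)={b5,b8}
  DF(b3)={b5,b8}
  DF(b4)={b5,b7}
  DF(b5)=∅
  DF(b6)={b7}
  DF(b7)={b8}
  DF(b8)=∅

DF(b7) = ["b8"]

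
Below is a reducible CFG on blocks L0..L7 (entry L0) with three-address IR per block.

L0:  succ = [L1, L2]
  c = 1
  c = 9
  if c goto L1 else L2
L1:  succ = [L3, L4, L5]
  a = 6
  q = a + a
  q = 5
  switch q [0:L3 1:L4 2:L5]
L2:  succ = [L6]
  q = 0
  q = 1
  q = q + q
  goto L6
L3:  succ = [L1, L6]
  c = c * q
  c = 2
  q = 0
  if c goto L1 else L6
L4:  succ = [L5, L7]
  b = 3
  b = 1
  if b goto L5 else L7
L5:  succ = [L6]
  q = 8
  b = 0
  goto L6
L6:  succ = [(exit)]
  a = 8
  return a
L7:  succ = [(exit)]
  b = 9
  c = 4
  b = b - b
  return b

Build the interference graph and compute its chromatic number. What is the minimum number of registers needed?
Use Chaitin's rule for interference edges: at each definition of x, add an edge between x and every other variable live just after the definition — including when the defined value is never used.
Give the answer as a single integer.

def/use:
  L0: def={c} ue=∅
  L1: def={a,q} ue=∅
  L2: def={q} ue=∅
  L3: def={c,q} ue={c,q}
  L4: def={b} ue=∅
  L5: def={b,q} ue=∅
  L6: def={a} ue=∅
  L7: def={b,c} ue=∅

Backward fixpoint:
  live L0: ∅→{c}
  live L1: {c}→{c,q}
  live L2: ∅→∅
  live L3: {c,q}→{c}
  live L4: ∅→∅
  live L5: ∅→∅
  live L6: ∅→∅
  live L7: ∅→∅

Interfere edges:
  a↔{c}
  b↔{c}
  c↔{a,b,q}
  q↔{c}

Chromatic number:
  {a,c} pairwise interfere (2-clique) ⇒ χ ≥ 2
  2-colouring: c0={c}  c1={a,b,q}
  χ = 2

Answer: 2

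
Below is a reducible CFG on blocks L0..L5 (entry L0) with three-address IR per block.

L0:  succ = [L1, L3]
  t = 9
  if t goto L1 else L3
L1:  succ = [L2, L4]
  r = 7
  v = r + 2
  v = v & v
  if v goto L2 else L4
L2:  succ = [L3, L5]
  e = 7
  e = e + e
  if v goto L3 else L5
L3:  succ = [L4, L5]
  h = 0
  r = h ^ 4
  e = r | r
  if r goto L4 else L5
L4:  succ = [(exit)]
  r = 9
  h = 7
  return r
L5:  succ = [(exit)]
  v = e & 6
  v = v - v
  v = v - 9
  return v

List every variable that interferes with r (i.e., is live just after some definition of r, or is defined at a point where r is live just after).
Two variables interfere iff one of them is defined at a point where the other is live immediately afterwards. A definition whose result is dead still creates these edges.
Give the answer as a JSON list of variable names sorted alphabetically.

Per-block:
  L0: {t} / ∅
  L1: {r,v} / ∅
  L2: {e} / {v}
  L3: {e,h,r} / ∅
  L4: {h,r} / ∅
  L5: {v} / {e}

Backward fixpoint:
  L0 li=∅ lo=∅
  L1 li=∅ lo={v}
  L2 li={v} lo={e}
  L3 li=∅ lo={e}
  L4 li=∅ lo=∅
  L5 li={e} lo=∅

Interfere edges:
  e: {r,v}
  h: {r}
  r: {e,h}
  t: ∅
  v: {e}

N(r) = ["e", "h"]

Answer: ["e", "h"]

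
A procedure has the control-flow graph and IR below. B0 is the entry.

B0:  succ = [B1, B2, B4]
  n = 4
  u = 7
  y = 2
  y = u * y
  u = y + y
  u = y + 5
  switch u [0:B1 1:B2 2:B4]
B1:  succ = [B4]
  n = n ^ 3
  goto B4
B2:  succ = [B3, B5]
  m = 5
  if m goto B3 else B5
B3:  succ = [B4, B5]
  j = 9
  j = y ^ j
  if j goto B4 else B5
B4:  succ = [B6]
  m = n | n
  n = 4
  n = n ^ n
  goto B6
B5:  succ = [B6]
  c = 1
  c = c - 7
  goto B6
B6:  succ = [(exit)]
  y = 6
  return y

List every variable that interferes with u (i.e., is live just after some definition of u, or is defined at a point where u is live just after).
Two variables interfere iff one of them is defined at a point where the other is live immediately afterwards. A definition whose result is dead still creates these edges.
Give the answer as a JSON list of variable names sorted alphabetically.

Block summaries:
  B0: {n,u,y} / ∅
  B1: {n} / {n}
  B2: {m} / ∅
  B3: {j} / {y}
  B4: {m,n} / {n}
  B5: {c} / ∅
  B6: {y} / ∅

Backward fixpoint:
  B0: in=∅ out={n,y}
  B1: in={n} out={n}
  B2: in={n,y} out={n,y}
  B3: in={n,y} out={n}
  B4: in={n} out=∅
  B5: in=∅ out=∅
  B6: in=∅ out=∅

Conflict graph:
  c: ∅
  j: {n,y}
  m: {n,y}
  n: {j,m,u,y}
  u: {n,y}
  y: {j,m,n,u}

N(u) = ["n", "y"]

Answer: ["n", "y"]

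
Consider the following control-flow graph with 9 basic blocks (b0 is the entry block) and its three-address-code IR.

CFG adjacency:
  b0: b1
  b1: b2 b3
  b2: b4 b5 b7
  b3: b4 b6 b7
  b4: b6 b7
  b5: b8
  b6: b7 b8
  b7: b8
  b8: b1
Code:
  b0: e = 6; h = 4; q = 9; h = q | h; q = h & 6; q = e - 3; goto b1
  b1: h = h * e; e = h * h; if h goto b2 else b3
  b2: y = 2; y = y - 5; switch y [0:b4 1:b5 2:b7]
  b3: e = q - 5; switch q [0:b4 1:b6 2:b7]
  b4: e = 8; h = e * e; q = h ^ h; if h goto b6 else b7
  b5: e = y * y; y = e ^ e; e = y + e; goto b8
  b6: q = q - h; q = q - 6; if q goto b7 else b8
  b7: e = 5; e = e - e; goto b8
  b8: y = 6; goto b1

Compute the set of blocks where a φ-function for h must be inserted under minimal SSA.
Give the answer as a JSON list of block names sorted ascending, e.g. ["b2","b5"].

Answer: ["b1", "b6", "b7", "b8"]

Working:
idom tree: b1←b0 b2←b1 b3←b1 b4←b1 b5←b2 b6←b1 b7←b1 b8←b1
Dom∩ at merges:
  b1: preds {b0,b8}: {b0} ∩ {b0,b1,b8} = {b0}; idom=b0
  b4: preds {b2,b3}: {b0,b1,b2} ∩ {b0,b1,b3} = {b0,b1}; idom=b1
  b6: preds {b3,b4}: {b0,b1,b3} ∩ {b0,b1,b4} = {b0,b1}; idom=b1
  b7: preds {b2,b3,b4,b6}: {b0,b1,b2} ∩ {b0,b1,b3} ∩ {b0,b1,b4} ∩ {b0,b1,b6} = {b0,b1}; idom=b1
  b8: preds {b5,b6,b7}: {b0,b1,b2,b5} ∩ {b0,b1,b6} ∩ {b0,b1,b7} = {b0,b1}; idom=b1

DF walk-up:
  join b1 pred b0: · stop@b0
  join b1 pred b8: b8→b1 stop@b0
  join b4 pred b2: b2 stop@b1
  join b4 pred b3: b3 stop@b1
  join b6 pred b3: b3 stop@b1
  join b6 pred b4: b4 stop@b1
  join b7 pred b2: b2 stop@b1
  join b7 pred b3: b3 stop@b1
  join b7 pred b4: b4 stop@b1
  join b7 pred b6: b6 stop@b1
  join b8 pred b5: b5→b2 stop@b1
  join b8 pred b6: b6 stop@b1
  join b8 pred b7: b7 stop@b1
  b0: DF=∅
  b1: DF={b1}
  b2: DF={b4,b7,b8}
  b3: DF={b4,b6,b7}
  b4: DF={b6,b7}
  b5: DF={b8}
  b6: DF={b7,b8}
  b7: DF={b8}
  b8: DF={b1}

φ for h: defs {b0,b1,b4}
  DF⁺ = {b1,b6,b7,b8}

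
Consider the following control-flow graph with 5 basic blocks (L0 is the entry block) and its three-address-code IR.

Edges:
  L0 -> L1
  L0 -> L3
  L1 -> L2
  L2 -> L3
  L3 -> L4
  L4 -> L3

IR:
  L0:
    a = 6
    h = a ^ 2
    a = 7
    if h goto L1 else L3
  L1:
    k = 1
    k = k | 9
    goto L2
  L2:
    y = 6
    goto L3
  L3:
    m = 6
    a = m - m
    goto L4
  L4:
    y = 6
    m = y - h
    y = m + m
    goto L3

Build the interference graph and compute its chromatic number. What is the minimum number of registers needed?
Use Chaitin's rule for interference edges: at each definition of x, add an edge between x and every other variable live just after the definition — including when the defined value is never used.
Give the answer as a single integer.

Answer: 2

Analysis:
Per-block:
  L0 def {a,h} use ∅
  L1 def {k} use ∅
  L2 def {y} use ∅
  L3 def {a,m} use ∅
  L4 def {m,y} use {h}

Liveness:
  live L0: ∅→{h}
  live L1: {h}→{h}
  live L2: {h}→{h}
  live L3: {h}→{h}
  live L4: {h}→{h}

Conflict graph:
  a: {h}
  h: {a,k,m,y}
  k: {h}
  m: {h}
  y: {h}

Chromatic number:
  lower bound: {a,h} mutually conflict ⇒ χ ≥ 2
  2-colouring: r0={h}  r1={a,k,m,y}
  χ = 2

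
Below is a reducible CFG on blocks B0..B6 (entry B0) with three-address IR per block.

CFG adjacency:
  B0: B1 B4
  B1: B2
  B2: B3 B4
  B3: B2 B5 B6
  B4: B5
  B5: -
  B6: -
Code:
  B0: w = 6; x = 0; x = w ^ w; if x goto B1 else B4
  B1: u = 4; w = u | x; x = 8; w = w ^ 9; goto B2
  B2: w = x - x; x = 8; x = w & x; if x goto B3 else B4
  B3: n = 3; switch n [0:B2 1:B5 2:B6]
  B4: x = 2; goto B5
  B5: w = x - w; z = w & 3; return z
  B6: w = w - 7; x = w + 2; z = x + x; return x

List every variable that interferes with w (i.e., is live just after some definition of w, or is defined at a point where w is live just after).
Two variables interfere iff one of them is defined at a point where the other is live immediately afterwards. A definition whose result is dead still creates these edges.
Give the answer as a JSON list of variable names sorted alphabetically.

Block summaries:
  B0 def {w,x} use ∅
  B1 def {u,w,x} use {x}
  B2 def {w,x} use {x}
  B3 def {n} use ∅
  B4 def {x} use ∅
  B5 def {w,z} use {w,x}
  B6 def {w,x,z} use {w}

Backward fixpoint:
  live B0: ∅→{w,x}
  live B1: {x}→{x}
  live B2: {x}→{w,x}
  live B3: {w,x}→{w,x}
  live B4: {w}→{w,x}
  live B5: {w,x}→∅
  live B6: {w}→∅

Interference:
  n — {w,x}
  u — {x}
  w — {n,x}
  x — {n,u,w,z}
  z — {x}

N(w) = ["n", "x"]

Answer: ["n", "x"]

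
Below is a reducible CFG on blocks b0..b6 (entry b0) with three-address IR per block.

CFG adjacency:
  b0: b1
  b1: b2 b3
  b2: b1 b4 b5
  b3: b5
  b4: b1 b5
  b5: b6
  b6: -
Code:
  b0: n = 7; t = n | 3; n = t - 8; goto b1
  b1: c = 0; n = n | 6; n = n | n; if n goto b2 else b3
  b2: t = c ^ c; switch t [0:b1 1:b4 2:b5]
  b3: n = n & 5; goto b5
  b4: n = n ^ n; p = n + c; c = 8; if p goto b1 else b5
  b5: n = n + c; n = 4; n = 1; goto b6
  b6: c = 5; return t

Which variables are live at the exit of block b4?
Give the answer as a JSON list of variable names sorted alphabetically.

Answer: ["c", "n", "t"]

Derivation:
Per-block:
  b0 def {n,t} use ∅
  b1 def {c,n} use {n}
  b2 def {t} use {c}
  b3 def {n} use {n}
  b4 def {c,n,p} use {c,n}
  b5 def {n} use {c,n}
  b6 def {c} use {t}

Backward fixpoint:
  b0 li=∅ lo={n,t}
  b1 li={n,t} lo={c,n,t}
  b2 li={c,n} lo={c,n,t}
  b3 li={c,n,t} lo={c,n,t}
  b4 li={c,n,t} lo={c,n,t}
  b5 li={c,n,t} lo={t}
  b6 li={t} lo=∅

live-out(b4) = ["c", "n", "t"]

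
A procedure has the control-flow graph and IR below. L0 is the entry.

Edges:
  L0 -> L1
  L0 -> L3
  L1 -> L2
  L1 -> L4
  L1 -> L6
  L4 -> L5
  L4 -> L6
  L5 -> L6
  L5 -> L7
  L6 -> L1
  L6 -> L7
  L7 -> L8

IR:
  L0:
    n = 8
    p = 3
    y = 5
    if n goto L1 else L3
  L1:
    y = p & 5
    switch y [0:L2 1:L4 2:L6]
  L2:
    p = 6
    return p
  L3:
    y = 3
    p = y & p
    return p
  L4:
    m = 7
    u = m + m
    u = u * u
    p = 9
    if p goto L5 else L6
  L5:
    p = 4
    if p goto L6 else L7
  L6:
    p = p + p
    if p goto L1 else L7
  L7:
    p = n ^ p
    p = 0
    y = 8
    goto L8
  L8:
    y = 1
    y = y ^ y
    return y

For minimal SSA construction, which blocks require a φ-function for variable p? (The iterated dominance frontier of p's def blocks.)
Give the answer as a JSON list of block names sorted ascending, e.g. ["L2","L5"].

idom tree: L1←L0 L2←L1 L3←L0 L4←L1 L5←L4 L6←L1 L7←L1 L8←L7
Dom∩ at merges:
  L1: preds {L0,L6}: {L0} ∩ {L0,L1,L6} = {L0}; idom=L0
  L6: preds {L1,L4,L5}: {L0,L1} ∩ {L0,L1,L4} ∩ {L0,L1,L4,L5} = {L0,L1}; idom=L1
  L7: preds {L5,L6}: {L0,L1,L4,L5} ∩ {L0,L1,L6} = {L0,L1}; idom=L1

DF derivation:
  join L1 pred L0: · stop@L0
  join L1 pred L6: L6→L1 stop@L0
  join L6 pred L1: · stop@L1
  join L6 pred L4: L4 stop@L1
  join L6 pred L5: L5→L4 stop@L1
  join L7 pred L5: L5→L4 stop@L1
  join L7 pred L6: L6 stop@L1
  DF(L0)=∅
  DF(L1)={L1}
  DF(L2)=∅
  DF(L3)=∅
  DF(L4)={L6,L7}
  DF(L5)={L6,L7}
  DF(L6)={L1,L7}
  DF(L7)=∅
  DF(L8)=∅

φ for p: defs {L0,L2,L3,L4,L5,L6,L7}
  DF⁺ = {L1,L6,L7}

Answer: ["L1", "L6", "L7"]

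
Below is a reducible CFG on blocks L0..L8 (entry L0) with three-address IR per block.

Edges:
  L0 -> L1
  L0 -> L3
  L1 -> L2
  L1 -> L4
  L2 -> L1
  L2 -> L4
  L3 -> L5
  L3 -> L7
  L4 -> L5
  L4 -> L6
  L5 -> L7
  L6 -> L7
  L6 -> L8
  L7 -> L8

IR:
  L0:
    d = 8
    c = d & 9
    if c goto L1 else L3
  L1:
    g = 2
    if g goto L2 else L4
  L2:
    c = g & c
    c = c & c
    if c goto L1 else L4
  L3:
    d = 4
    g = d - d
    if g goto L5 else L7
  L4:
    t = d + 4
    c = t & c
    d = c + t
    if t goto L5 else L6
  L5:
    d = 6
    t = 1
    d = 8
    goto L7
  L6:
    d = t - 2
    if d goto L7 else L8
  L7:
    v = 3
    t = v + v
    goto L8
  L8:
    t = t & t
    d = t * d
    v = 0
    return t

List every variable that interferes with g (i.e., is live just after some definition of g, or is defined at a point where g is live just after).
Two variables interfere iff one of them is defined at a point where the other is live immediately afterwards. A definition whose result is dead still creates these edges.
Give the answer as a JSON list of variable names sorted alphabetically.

def/use:
  L0 def {c,d} use ∅
  L1 def {g} use ∅
  L2 def {c} use {c,g}
  L3 def {d,g} use ∅
  L4 def {c,d,t} use {c,d}
  L5 def {d,t} use ∅
  L6 def {d} use {t}
  L7 def {t,v} use ∅
  L8 def {d,t,v} use {d,t}

Backward fixpoint:
  L0: in=∅ out={c,d}
  L1: in={c,d} out={c,d,g}
  L2: in={c,d,g} out={c,d}
  L3: in=∅ out={d}
  L4: in={c,d} out={t}
  L5: in=∅ out={d}
  L6: in={t} out={d,t}
  L7: in={d} out={d,t}
  L8: in={d,t} out=∅

Interfere edges:
  c↔{d,g,t}
  d↔{c,g,t,v}
  g↔{c,d}
  t↔{c,d,v}
  v↔{d,t}

N(g) = ["c", "d"]

Answer: ["c", "d"]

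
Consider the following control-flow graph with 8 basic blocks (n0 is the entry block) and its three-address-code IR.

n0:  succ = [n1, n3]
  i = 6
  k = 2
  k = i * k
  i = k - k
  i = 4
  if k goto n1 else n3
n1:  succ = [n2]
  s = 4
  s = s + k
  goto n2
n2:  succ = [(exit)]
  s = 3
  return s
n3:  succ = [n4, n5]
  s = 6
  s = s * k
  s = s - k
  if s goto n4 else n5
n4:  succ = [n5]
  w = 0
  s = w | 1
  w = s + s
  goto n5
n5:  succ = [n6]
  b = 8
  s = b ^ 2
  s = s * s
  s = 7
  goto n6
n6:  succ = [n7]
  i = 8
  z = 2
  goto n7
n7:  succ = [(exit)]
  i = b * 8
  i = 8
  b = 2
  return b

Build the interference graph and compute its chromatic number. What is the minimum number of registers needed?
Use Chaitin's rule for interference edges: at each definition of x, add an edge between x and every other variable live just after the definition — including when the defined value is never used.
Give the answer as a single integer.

Answer: 2

Derivation:
Per-block:
  n0: {i,k} / ∅
  n1: {s} / {k}
  n2: {s} / ∅
  n3: {s} / {k}
  n4: {s,w} / ∅
  n5: {b,s} / ∅
  n6: {i,z} / ∅
  n7: {b,i} / {b}

Backward fixpoint:
  n0 li=∅ lo={k}
  n1 li={k} lo=∅
  n2 li=∅ lo=∅
  n3 li={k} lo=∅
  n4 li=∅ lo=∅
  n5 li=∅ lo={b}
  n6 li={b} lo={b}
  n7 li={b} lo=∅

Interference:
  b↔{i,s,z}
  i↔{b,k}
  k↔{i,s}
  s↔{b,k}
  w↔∅
  z↔{b}

Colouring:
  {b,i} pairwise interfere (2-clique) ⇒ χ ≥ 2
  assign b→r0 i→r1 k→r0 s→r1 w→r0 z→r1 — no edge inside a register ⇒ χ ≤ 2
  χ = 2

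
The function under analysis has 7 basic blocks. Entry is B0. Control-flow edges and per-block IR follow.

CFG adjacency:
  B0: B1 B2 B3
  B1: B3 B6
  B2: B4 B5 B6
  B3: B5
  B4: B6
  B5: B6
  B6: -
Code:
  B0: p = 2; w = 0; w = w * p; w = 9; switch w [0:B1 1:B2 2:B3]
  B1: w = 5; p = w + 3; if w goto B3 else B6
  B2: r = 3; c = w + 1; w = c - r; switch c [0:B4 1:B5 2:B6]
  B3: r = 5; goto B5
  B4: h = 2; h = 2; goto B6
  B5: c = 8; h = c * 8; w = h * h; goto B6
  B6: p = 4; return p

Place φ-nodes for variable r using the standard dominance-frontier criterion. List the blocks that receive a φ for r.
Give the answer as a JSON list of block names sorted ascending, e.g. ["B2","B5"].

idom tree: B1←B0 B2←B0 B3←B0 B4←B2 B5←B0 B6←B0
Dom at joins:
  B3: preds {B0,B1}: {B0} ∩ {B0,B1} = {B0}; idom=B0
  B5: preds {B2,B3}: {B0,B2} ∩ {B0,B3} = {B0}; idom=B0
  B6: preds {B1,B2,B4,B5}: {B0,B1} ∩ {B0,B2} ∩ {B0,B2,B4} ∩ {B0,B5} = {B0}; idom=B0

Frontier:
  join B3 pred B0: · stop@B0
  join B3 pred B1: B1 stop@B0
  join B5 pred B2: B2 stop@B0
  join B5 pred B3: B3 stop@B0
  join B6 pred B1: B1 stop@B0
  join B6 pred B2: B2 stop@B0
  join B6 pred B4: B4→B2 stop@B0
  join B6 pred B5: B5 stop@B0
  B0: DF=∅
  B1: DF={B3,B6}
  B2: DF={B5,B6}
  B3: DF={B5}
  B4: DF={B6}
  B5: DF={B6}
  B6: DF=∅

φ for r: defs {B2,B3}
  DF⁺ = {B5,B6}

Answer: ["B5", "B6"]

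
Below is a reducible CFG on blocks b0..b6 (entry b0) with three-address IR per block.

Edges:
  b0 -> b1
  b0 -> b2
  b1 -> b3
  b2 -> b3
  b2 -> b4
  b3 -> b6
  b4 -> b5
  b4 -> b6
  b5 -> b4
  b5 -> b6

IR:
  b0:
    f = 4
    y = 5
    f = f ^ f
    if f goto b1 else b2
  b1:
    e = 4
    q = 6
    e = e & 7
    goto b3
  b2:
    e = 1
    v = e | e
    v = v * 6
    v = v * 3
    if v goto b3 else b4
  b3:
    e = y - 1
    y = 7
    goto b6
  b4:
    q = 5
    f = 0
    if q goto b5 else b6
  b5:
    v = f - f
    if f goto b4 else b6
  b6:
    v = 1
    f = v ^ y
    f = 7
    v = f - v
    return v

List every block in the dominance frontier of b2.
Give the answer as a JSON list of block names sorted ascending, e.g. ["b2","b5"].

idom tree: b1←b0 b2←b0 b3←b0 b4←b2 b5←b4 b6←b0
Dom∩ at merges:
  b3: preds {b1,b2}: {b0,b1} ∩ {b0,b2} = {b0}; idom=b0
  b4: preds {b2,b5}: {b0,b2} ∩ {b0,b2,b4,b5} = {b0,b2}; idom=b2
  b6: preds {b3,b4,b5}: {b0,b3} ∩ {b0,b2,b4} ∩ {b0,b2,b4,b5} = {b0}; idom=b0

DF walk-up:
  join b3 pred b1: b1 stop@b0
  join b3 pred b2: b2 stop@b0
  join b4 pred b2: · stop@b2
  join b4 pred b5: b5→b4 stop@b2
  join b6 pred b3: b3 stop@b0
  join b6 pred b4: b4→b2 stop@b0
  join b6 pred b5: b5→b4→b2 stop@b0
  b0 → ∅
  b1 → {b3}
  b2 → {b3,b6}
  b3 → {b6}
  b4 → {b4,b6}
  b5 → {b4,b6}
  b6 → ∅

DF(b2) = ["b3", "b6"]

Answer: ["b3", "b6"]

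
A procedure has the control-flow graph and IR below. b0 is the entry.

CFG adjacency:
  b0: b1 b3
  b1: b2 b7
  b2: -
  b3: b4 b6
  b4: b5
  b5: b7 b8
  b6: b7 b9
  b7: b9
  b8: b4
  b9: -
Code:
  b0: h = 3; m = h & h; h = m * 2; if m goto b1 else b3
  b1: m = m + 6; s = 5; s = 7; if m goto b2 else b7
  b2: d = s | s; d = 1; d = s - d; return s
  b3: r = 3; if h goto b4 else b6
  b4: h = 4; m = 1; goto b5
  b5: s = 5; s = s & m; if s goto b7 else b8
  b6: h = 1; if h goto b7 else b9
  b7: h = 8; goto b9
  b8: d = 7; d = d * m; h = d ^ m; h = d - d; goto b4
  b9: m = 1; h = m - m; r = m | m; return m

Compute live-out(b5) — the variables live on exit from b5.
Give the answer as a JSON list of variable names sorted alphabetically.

def/use:
  b0 def {h,m} use ∅
  b1 def {m,s} use {m}
  b2 def {d} use {s}
  b3 def {r} use {h}
  b4 def {h,m} use ∅
  b5 def {s} use {m}
  b6 def {h} use ∅
  b7 def {h} use ∅
  b8 def {d,h} use {m}
  b9 def {h,m,r} use ∅

Live sets:
  b0 li=∅ lo={h,m}
  b1 li={m} lo={s}
  b2 li={s} lo=∅
  b3 li={h} lo=∅
  b4 li=∅ lo={m}
  b5 li={m} lo={m}
  b6 li=∅ lo=∅
  b7 li=∅ lo=∅
  b8 li={m} lo=∅
  b9 li=∅ lo=∅

live-out(b5) = ["m"]

Answer: ["m"]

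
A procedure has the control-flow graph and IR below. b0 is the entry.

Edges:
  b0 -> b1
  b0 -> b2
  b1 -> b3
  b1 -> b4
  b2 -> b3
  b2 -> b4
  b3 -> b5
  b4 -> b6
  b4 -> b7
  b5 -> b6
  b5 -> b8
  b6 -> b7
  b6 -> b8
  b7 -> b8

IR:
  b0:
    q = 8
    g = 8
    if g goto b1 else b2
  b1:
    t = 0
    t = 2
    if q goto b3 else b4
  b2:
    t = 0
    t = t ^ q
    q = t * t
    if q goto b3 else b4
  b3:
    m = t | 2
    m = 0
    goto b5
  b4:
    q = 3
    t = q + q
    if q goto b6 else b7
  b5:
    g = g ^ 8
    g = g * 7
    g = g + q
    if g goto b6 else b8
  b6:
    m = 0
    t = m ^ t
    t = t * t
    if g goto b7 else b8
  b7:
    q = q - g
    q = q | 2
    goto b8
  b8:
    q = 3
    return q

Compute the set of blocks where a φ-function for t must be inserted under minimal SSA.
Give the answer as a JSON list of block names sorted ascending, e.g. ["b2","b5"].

Answer: ["b3", "b4", "b6", "b7", "b8"]

Derivation:
idom tree: b1←b0 b2←b0 b3←b0 b4←b0 b5←b3 b6←b0 b7←b0 b8←b0
Join-block Dom:
  b3: preds {b1,b2}: {b0,b1} ∩ {b0,b2} = {b0}; idom=b0
  b4: preds {b1,b2}: {b0,b1} ∩ {b0,b2} = {b0}; idom=b0
  b6: preds {b4,b5}: {b0,b4} ∩ {b0,b3,b5} = {b0}; idom=b0
  b7: preds {b4,b6}: {b0,b4} ∩ {b0,b6} = {b0}; idom=b0
  b8: preds {b5,b6,b7}: {b0,b3,b5} ∩ {b0,b6} ∩ {b0,b7} = {b0}; idom=b0

DF walk-up:
  b3←b1: walk b1 to b0
  b3←b2: walk b2 to b0
  b4←b1: walk b1 to b0
  b4←b2: walk b2 to b0
  b6←b4: walk b4 to b0
  b6←b5: walk b5→b3 to b0
  b7←b4: walk b4 to b0
  b7←b6: walk b6 to b0
  b8←b5: walk b5→b3 to b0
  b8←b6: walk b6 to b0
  b8←b7: walk b7 to b0
  b0: DF=∅
  b1: DF={b3,b4}
  b2: DF={b3,b4}
  b3: DF={b6,b8}
  b4: DF={b6,b7}
  b5: DF={b6,b8}
  b6: DF={b7,b8}
  b7: DF={b8}
  b8: DF=∅

φ for t: defs {b1,b2,b4,b6}
  DF⁺ = {b3,b4,b6,b7,b8}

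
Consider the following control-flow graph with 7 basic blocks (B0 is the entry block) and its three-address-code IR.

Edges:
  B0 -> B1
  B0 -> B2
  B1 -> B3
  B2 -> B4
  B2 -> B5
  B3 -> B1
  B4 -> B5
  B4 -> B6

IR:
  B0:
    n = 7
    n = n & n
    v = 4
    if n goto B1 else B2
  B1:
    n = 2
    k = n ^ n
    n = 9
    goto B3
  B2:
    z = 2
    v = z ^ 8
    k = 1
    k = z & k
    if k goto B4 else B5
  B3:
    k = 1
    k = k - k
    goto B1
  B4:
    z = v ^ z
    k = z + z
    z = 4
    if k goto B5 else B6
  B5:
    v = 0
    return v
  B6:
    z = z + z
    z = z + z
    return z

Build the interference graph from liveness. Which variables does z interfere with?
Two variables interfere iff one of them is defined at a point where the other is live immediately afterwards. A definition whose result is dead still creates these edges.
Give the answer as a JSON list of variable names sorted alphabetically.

Answer: ["k", "v"]

Derivation:
Per-block:
  B0: {n,v} / ∅
  B1: {k,n} / ∅
  B2: {k,v,z} / ∅
  B3: {k} / ∅
  B4: {k,z} / {v,z}
  B5: {v} / ∅
  B6: {z} / {z}

Live sets:
  B0 li=∅ lo=∅
  B1 li=∅ lo=∅
  B2 li=∅ lo={v,z}
  B3 li=∅ lo=∅
  B4 li={v,z} lo={z}
  B5 li=∅ lo=∅
  B6 li={z} lo=∅

Interference:
  k — {v,z}
  n — {v}
  v — {k,n,z}
  z — {k,v}

N(z) = ["k", "v"]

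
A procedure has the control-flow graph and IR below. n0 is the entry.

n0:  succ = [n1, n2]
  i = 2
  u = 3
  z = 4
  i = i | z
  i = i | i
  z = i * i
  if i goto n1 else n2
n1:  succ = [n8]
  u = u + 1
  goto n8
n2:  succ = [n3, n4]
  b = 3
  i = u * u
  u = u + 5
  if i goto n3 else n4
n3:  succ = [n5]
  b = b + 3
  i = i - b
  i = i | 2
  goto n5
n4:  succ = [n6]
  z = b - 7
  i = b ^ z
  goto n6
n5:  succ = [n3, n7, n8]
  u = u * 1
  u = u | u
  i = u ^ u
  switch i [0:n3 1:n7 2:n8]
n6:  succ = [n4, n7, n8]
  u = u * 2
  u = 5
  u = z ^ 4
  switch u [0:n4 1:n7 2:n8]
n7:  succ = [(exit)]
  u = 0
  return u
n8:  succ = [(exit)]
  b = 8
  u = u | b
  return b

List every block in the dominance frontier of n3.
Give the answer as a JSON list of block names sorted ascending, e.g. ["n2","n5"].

Answer: ["n3", "n7", "n8"]

Working:
idom tree: n1←n0 n2←n0 n3←n2 n4←n2 n5←n3 n6←n4 n7←n2 n8←n0
Dom∩ at merges:
  n3: preds {n2,n5}: {n0,n2} ∩ {n0,n2,n3,n5} = {n0,n2}; idom=n2
  n4: preds {n2,n6}: {n0,n2} ∩ {n0,n2,n4,n6} = {n0,n2}; idom=n2
  n7: preds {n5,n6}: {n0,n2,n3,n5} ∩ {n0,n2,n4,n6} = {n0,n2}; idom=n2
  n8: preds {n1,n5,n6}: {n0,n1} ∩ {n0,n2,n3,n5} ∩ {n0,n2,n4,n6} = {n0}; idom=n0

DF derivation:
  n3←n2: walk · to n2
  n3←n5: walk n5→n3 to n2
  n4←n2: walk · to n2
  n4←n6: walk n6→n4 to n2
  n7←n5: walk n5→n3 to n2
  n7←n6: walk n6→n4 to n2
  n8←n1: walk n1 to n0
  n8←n5: walk n5→n3→n2 to n0
  n8←n6: walk n6→n4→n2 to n0
  n0: DF=∅
  n1: DF={n8}
  n2: DF={n8}
  n3: DF={n3,n7,n8}
  n4: DF={n4,n7,n8}
  n5: DF={n3,n7,n8}
  n6: DF={n4,n7,n8}
  n7: DF=∅
  n8: DF=∅

DF(n3) = ["n3", "n7", "n8"]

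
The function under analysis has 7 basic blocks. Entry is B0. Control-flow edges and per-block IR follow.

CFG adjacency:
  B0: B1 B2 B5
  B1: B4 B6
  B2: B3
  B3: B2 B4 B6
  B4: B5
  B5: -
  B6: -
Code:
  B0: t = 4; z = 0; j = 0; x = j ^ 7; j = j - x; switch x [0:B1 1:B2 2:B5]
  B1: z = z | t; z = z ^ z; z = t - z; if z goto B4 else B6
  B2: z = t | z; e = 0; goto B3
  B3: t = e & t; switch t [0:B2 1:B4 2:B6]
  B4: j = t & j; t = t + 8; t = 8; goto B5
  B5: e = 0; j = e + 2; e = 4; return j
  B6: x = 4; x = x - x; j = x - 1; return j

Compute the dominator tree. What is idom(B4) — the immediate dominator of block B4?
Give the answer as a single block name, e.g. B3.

Answer: B0

Analysis:
idom tree: B1←B0 B2←B0 B3←B2 B4←B0 B5←B0 B6←B0
Join-block Dom:
  B2: preds {B0,B3}: {B0} ∩ {B0,B2,B3} = {B0}; idom=B0
  B4: preds {B1,B3}: {B0,B1} ∩ {B0,B2,B3} = {B0}; idom=B0
  B5: preds {B0,B4}: {B0} ∩ {B0,B4} = {B0}; idom=B0
  B6: preds {B1,B3}: {B0,B1} ∩ {B0,B2,B3} = {B0}; idom=B0

idom(B4) = B0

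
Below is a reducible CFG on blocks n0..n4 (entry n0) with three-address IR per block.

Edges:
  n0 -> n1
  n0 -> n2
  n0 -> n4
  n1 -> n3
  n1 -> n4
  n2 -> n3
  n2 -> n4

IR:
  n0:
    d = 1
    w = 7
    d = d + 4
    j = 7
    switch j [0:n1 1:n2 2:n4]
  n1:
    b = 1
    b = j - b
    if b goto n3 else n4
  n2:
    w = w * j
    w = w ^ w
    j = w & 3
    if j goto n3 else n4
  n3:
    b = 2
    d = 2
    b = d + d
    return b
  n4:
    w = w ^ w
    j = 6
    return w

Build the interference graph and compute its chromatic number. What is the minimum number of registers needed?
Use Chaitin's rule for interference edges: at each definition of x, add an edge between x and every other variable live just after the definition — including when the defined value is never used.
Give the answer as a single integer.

Answer: 3

Analysis:
Per-block:
  n0: def={d,j,w} ue=∅
  n1: def={b} ue={j}
  n2: def={j,w} ue={j,w}
  n3: def={b,d} ue=∅
  n4: def={j,w} ue={w}

Live sets:
  n0: in=∅ out={j,w}
  n1: in={j,w} out={w}
  n2: in={j,w} out={w}
  n3: in=∅ out=∅
  n4: in={w} out=∅

Conflict graph:
  b↔{j,w}
  d↔{w}
  j↔{b,w}
  w↔{b,d,j}

Colouring:
  clique {b,j,w} ⇒ need ≥ 3
  assign b→r1 d→r1 j→r2 w→r0 — no edge inside a register ⇒ χ ≤ 3
  χ = 3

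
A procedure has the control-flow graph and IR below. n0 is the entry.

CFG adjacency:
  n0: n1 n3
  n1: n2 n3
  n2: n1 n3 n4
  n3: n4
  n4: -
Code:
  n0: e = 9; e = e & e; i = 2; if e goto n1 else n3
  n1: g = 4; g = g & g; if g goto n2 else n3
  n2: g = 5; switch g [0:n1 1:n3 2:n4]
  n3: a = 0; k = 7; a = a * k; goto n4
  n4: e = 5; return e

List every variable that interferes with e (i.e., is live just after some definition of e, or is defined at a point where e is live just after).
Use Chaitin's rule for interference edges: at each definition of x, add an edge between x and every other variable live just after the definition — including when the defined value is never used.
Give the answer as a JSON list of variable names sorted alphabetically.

Answer: ["i"]

Analysis:
Per-block:
  n0: def={e,i} ue=∅
  n1: def={g} ue=∅
  n2: def={g} ue=∅
  n3: def={a,k} ue=∅
  n4: def={e} ue=∅

Live sets:
  n0 li=∅ lo=∅
  n1 li=∅ lo=∅
  n2 li=∅ lo=∅
  n3 li=∅ lo=∅
  n4 li=∅ lo=∅

Conflict graph:
  a↔{k}
  e↔{i}
  g↔∅
  i↔{e}
  k↔{a}

N(e) = ["i"]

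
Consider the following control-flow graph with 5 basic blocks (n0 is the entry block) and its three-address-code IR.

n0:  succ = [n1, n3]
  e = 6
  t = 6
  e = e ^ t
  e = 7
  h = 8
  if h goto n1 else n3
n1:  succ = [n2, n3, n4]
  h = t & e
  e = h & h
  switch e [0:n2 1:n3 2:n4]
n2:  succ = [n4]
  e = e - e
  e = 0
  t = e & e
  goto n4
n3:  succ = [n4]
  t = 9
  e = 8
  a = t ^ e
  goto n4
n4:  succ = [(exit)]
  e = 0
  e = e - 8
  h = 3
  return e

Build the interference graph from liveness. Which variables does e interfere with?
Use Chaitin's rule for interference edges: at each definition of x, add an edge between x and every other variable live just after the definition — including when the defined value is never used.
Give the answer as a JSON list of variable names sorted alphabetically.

Answer: ["h", "t"]

Derivation:
Per-block:
  n0: {e,h,t} / ∅
  n1: {e,h} / {e,t}
  n2: {e,t} / {e}
  n3: {a,e,t} / ∅
  n4: {e,h} / ∅

Live sets:
  n0 li=∅ lo={e,t}
  n1 li={e,t} lo={e}
  n2 li={e} lo=∅
  n3 li=∅ lo=∅
  n4 li=∅ lo=∅

Interfere edges:
  a — ∅
  e — {h,t}
  h — {e,t}
  t — {e,h}

N(e) = ["h", "t"]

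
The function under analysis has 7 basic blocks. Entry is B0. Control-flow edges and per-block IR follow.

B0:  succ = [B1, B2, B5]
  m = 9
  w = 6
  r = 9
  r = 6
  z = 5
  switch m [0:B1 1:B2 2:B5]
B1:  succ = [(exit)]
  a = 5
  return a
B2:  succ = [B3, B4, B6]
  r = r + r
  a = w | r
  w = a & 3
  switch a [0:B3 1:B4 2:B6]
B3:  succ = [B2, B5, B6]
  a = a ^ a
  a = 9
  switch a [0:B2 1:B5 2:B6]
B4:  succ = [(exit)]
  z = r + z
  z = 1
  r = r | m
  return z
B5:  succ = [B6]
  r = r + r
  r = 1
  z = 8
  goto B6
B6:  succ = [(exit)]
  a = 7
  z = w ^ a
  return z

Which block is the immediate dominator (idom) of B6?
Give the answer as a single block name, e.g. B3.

Answer: B0

Analysis:
idom tree: B1←B0 B2←B0 B3←B2 B4←B2 B5←B0 B6←B0
Dom∩ at merges:
  B2: preds {B0,B3}: {B0} ∩ {B0,B2,B3} = {B0}; idom=B0
  B5: preds {B0,B3}: {B0} ∩ {B0,B2,B3} = {B0}; idom=B0
  B6: preds {B2,B3,B5}: {B0,B2} ∩ {B0,B2,B3} ∩ {B0,B5} = {B0}; idom=B0

idom(B6) = B0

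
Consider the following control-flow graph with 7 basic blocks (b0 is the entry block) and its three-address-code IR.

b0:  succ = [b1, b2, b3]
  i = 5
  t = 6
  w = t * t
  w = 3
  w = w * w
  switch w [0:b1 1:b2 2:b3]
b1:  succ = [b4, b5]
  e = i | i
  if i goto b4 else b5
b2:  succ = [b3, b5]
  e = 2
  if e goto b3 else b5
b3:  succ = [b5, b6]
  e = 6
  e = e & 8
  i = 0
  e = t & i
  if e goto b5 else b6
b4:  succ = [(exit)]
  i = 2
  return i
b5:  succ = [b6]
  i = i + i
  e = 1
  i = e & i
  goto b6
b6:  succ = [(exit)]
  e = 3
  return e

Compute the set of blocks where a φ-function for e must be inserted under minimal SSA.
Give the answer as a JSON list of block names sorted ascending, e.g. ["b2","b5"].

Answer: ["b3", "b5", "b6"]

Analysis:
idom tree: b1←b0 b2←b0 b3←b0 b4←b1 b5←b0 b6←b0
Dom∩ at merges:
  b3: preds {b0,b2}: {b0} ∩ {b0,b2} = {b0}; idom=b0
  b5: preds {b1,b2,b3}: {b0,b1} ∩ {b0,b2} ∩ {b0,b3} = {b0}; idom=b0
  b6: preds {b3,b5}: {b0,b3} ∩ {b0,b5} = {b0}; idom=b0

DF derivation:
  b3←b0: walk · to b0
  b3←b2: walk b2 to b0
  b5←b1: walk b1 to b0
  b5←b2: walk b2 to b0
  b5←b3: walk b3 to b0
  b6←b3: walk b3 to b0
  b6←b5: walk b5 to b0
  DF(b0)=∅
  DF(b1)={b5}
  DF(b2)={b3,b5}
  DF(b3)={b5,b6}
  DF(b4)=∅
  DF(b5)={b6}
  DF(b6)=∅

φ for e: defs {b1,b2,b3,b5,b6}
  DF⁺ = {b3,b5,b6}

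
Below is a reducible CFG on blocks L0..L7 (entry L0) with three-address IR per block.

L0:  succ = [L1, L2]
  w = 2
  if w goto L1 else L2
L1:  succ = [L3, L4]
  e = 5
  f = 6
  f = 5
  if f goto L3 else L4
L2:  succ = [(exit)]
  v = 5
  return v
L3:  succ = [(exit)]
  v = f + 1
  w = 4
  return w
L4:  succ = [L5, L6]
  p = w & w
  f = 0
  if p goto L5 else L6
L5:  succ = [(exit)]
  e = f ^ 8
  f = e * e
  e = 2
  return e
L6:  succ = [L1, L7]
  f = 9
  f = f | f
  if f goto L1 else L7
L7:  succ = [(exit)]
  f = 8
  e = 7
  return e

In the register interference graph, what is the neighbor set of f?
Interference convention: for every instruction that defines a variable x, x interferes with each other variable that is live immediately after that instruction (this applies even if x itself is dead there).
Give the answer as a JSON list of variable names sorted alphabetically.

Answer: ["p", "w"]

Analysis:
def/use:
  L0 def {w} use ∅
  L1 def {e,f} use ∅
  L2 def {v} use ∅
  L3 def {v,w} use {f}
  L4 def {f,p} use {w}
  L5 def {e,f} use {f}
  L6 def {f} use ∅
  L7 def {e,f} use ∅

Live sets:
  L0 li=∅ lo={w}
  L1 li={w} lo={f,w}
  L2 li=∅ lo=∅
  L3 li={f} lo=∅
  L4 li={w} lo={f,w}
  L5 li={f} lo=∅
  L6 li={w} lo={w}
  L7 li=∅ lo=∅

Interference:
  e — {w}
  f — {p,w}
  p — {f,w}
  v — ∅
  w — {e,f,p}

N(f) = ["p", "w"]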